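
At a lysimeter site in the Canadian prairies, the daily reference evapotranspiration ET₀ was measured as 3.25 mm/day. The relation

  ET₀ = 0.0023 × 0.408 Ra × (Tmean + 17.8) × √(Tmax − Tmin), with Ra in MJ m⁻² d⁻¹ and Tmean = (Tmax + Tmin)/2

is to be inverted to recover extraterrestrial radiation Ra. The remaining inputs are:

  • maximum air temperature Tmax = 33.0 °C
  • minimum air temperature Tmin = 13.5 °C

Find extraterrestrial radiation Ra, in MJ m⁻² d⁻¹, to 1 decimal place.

Tmean = (33.0+13.5)/2 = 23.25 °C; ΔT = 19.5
Ra = ET₀ / [0.0023 × 0.408 × (Tmean+17.8) × √ΔT]
   = 3.25 / (0.0023 × 0.408 × 41.05 × 4.4159) = 19.106 MJ m⁻² d⁻¹

19.1 MJ m⁻² d⁻¹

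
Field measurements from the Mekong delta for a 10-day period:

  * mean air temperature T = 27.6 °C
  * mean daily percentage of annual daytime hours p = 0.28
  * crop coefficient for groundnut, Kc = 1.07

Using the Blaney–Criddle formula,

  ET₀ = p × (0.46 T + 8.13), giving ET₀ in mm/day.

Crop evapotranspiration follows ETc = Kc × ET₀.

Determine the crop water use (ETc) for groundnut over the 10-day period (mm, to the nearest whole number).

ET₀ = 0.28 × (0.46 × 27.6 + 8.13) = 0.28 × 20.826 = 5.8313 mm/d
ETc = Kc × ET₀ = 1.07 × 5.8313 = 6.2395 mm/d
Over 10 days: 6.2395 × 10 = 62.395 mm

62 mm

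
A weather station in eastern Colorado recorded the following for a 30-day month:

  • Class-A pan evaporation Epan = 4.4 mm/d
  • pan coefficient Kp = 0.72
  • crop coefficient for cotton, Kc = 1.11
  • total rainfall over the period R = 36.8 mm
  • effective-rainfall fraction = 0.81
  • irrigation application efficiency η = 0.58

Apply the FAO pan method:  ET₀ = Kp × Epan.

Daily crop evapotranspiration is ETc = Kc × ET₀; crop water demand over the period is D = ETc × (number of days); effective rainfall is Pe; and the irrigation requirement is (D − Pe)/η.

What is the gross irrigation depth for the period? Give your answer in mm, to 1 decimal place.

130.5 mm

ET₀ = 0.72 × 4.4 = 3.1680 mm/d
ETc = Kc × ET₀ = 1.11 × 3.1680 = 3.5165 mm/d
Crop demand D = ETc × 30 d = 3.5165 × 30 = 105.495 mm
Pe = 0.81 × 36.8 = 29.808 mm
D − Pe = 105.495 − 29.808 = 75.687 mm
Gross irrigation = 75.687 / 0.58 = 130.495 mm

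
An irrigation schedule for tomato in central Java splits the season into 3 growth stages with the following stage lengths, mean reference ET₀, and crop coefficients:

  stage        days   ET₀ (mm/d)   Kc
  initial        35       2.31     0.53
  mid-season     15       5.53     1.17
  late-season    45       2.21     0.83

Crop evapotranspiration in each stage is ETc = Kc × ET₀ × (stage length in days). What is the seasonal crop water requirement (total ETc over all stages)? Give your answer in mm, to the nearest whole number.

initial: 0.53 × 2.31 × 35 = 42.85 mm
mid-season: 1.17 × 5.53 × 15 = 97.05 mm
late-season: 0.83 × 2.21 × 45 = 82.54 mm
Seasonal total = 222.44 mm

222 mm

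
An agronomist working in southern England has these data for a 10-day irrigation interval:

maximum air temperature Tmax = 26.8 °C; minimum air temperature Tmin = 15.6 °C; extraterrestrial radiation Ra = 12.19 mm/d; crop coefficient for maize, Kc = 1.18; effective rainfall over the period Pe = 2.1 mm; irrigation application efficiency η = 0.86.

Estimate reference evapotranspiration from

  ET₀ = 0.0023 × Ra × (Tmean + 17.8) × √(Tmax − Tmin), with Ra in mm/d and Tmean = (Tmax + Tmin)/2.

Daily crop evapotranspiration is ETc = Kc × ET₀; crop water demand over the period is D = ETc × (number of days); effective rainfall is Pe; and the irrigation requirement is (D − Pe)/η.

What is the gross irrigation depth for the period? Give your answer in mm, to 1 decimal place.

Tmean = (26.8 + 15.6)/2 = 21.20 °C
ET₀ = 0.0023 × 12.19 × (21.20 + 17.8) × √11.2 = 0.0023 × 12.19 × 39.00 × 3.3466 = 3.6593 mm/d
ETc = Kc × ET₀ = 1.18 × 3.6593 = 4.3180 mm/d
Crop demand D = ETc × 10 d = 4.3180 × 10 = 43.180 mm
D − Pe = 43.180 − 2.1 = 41.080 mm
Gross irrigation = 41.080 / 0.86 = 47.767 mm

47.8 mm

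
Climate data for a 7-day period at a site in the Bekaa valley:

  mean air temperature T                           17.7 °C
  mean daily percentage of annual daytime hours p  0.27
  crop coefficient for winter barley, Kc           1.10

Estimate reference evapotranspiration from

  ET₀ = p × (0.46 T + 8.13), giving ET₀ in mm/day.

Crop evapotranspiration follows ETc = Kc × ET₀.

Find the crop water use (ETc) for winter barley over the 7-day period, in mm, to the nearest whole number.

ET₀ = 0.27 × (0.46 × 17.7 + 8.13) = 0.27 × 16.272 = 4.3934 mm/d
ETc = Kc × ET₀ = 1.10 × 4.3934 = 4.8327 mm/d
Over 7 days: 4.8327 × 7 = 33.829 mm

34 mm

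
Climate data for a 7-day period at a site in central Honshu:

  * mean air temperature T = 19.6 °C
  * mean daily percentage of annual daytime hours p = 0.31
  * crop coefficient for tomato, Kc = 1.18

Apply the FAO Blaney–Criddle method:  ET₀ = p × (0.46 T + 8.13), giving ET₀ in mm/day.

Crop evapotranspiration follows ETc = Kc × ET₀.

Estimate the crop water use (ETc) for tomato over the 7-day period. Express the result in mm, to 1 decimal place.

43.9 mm

ET₀ = 0.31 × (0.46 × 19.6 + 8.13) = 0.31 × 17.146 = 5.3153 mm/d
ETc = Kc × ET₀ = 1.18 × 5.3153 = 6.2721 mm/d
Over 7 days: 6.2721 × 7 = 43.905 mm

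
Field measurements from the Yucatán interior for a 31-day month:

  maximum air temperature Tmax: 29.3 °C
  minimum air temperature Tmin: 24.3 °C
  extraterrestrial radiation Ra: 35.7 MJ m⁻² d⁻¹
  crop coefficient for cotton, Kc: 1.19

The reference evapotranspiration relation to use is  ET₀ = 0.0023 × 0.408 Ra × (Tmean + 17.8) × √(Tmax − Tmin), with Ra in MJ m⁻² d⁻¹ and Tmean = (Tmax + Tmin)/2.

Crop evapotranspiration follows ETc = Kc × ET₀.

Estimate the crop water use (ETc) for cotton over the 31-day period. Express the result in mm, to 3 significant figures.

Tmean = (29.3 + 24.3)/2 = 26.80 °C
0.408 Ra = 0.408 × 35.7 = 14.5656 mm/d equivalent
ET₀ = 0.0023 × 14.5656 × (26.80 + 17.8) × √5.0 = 0.0023 × 14.5656 × 44.60 × 2.2361 = 3.3410 mm/d
ETc = Kc × ET₀ = 1.19 × 3.3410 = 3.9758 mm/d
Over 31 days: 3.9758 × 31 = 123.250 mm

123 mm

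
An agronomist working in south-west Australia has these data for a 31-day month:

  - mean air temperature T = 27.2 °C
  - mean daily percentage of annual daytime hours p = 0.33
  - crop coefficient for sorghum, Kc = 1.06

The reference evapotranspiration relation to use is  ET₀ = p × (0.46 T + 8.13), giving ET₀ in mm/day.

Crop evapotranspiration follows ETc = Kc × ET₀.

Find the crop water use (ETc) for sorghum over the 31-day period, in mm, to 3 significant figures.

224 mm

ET₀ = 0.33 × (0.46 × 27.2 + 8.13) = 0.33 × 20.642 = 6.8119 mm/d
ETc = Kc × ET₀ = 1.06 × 6.8119 = 7.2206 mm/d
Over 31 days: 7.2206 × 31 = 223.839 mm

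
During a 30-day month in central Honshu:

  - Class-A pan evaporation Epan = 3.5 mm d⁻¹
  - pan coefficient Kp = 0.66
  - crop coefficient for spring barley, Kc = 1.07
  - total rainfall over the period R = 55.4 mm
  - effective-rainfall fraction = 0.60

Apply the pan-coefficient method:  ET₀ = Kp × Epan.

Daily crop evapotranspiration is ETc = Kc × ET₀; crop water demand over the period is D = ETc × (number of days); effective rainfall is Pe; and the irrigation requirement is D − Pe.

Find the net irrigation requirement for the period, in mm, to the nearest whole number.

41 mm

ET₀ = 0.66 × 3.5 = 2.3100 mm/d
ETc = Kc × ET₀ = 1.07 × 2.3100 = 2.4717 mm/d
Crop demand D = ETc × 30 d = 2.4717 × 30 = 74.151 mm
Pe = 0.60 × 55.4 = 33.240 mm
D − Pe = 74.151 − 33.240 = 40.911 mm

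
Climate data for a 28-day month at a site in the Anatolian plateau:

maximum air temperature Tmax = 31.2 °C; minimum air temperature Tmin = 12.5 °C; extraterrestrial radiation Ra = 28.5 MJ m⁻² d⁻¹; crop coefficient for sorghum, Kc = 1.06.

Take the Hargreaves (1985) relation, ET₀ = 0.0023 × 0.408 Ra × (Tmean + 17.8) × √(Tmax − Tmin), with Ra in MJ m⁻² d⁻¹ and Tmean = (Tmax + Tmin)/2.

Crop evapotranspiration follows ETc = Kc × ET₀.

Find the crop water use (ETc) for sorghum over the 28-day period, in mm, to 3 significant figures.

Tmean = (31.2 + 12.5)/2 = 21.85 °C
0.408 Ra = 0.408 × 28.5 = 11.6280 mm/d equivalent
ET₀ = 0.0023 × 11.6280 × (21.85 + 17.8) × √18.7 = 0.0023 × 11.6280 × 39.65 × 4.3243 = 4.5856 mm/d
ETc = Kc × ET₀ = 1.06 × 4.5856 = 4.8607 mm/d
Over 28 days: 4.8607 × 28 = 136.100 mm

136 mm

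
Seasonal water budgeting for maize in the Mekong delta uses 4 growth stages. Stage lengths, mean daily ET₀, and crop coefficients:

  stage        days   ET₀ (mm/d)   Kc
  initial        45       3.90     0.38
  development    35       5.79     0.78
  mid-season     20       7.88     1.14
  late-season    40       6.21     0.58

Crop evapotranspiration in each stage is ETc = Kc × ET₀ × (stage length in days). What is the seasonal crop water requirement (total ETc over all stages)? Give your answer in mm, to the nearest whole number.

initial: 0.38 × 3.90 × 45 = 66.69 mm
development: 0.78 × 5.79 × 35 = 158.07 mm
mid-season: 1.14 × 7.88 × 20 = 179.66 mm
late-season: 0.58 × 6.21 × 40 = 144.07 mm
Seasonal total = 548.49 mm

548 mm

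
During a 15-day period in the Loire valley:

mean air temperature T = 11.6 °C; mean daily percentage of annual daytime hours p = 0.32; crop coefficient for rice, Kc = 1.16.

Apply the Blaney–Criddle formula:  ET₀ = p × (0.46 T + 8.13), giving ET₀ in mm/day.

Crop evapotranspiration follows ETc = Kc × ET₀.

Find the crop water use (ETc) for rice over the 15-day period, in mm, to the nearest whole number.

ET₀ = 0.32 × (0.46 × 11.6 + 8.13) = 0.32 × 13.466 = 4.3091 mm/d
ETc = Kc × ET₀ = 1.16 × 4.3091 = 4.9986 mm/d
Over 15 days: 4.9986 × 15 = 74.979 mm

75 mm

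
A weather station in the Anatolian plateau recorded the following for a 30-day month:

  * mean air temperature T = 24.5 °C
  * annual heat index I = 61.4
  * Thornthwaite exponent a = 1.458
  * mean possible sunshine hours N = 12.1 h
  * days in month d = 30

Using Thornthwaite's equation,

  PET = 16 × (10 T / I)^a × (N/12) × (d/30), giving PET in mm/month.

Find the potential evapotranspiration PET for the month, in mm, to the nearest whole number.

10T/I = 10 × 24.5 / 61.4 = 3.9902
(10T/I)^a = 3.9902^1.458 = 7.5206
Uncorrected PET = 16 × 7.5206 = 120.330 mm
Correction = (N/12)(d/30) = (12.1/12)(30/30) = 1.0083
PET = 120.330 × 1.0083 = 121.329 mm/month

121 mm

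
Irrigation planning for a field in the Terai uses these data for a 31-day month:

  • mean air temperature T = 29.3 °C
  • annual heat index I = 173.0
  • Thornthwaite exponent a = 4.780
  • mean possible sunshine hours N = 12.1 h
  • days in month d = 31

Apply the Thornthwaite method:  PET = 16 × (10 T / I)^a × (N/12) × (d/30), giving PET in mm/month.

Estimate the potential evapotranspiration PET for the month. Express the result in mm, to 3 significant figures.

207 mm

10T/I = 10 × 29.3 / 173.0 = 1.6936
(10T/I)^a = 1.6936^4.780 = 12.4084
Uncorrected PET = 16 × 12.4084 = 198.534 mm
Correction = (N/12)(d/30) = (12.1/12)(31/30) = 1.0419
PET = 198.534 × 1.0419 = 206.853 mm/month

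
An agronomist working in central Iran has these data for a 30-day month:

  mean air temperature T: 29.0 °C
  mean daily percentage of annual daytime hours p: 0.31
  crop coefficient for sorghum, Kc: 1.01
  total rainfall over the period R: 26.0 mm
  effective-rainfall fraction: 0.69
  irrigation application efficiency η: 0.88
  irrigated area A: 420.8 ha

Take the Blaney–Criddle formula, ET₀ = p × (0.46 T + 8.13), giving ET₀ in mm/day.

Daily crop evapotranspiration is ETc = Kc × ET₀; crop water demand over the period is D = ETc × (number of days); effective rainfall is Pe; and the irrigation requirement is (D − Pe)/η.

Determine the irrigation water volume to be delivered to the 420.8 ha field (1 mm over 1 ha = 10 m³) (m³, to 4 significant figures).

ET₀ = 0.31 × (0.46 × 29.0 + 8.13) = 0.31 × 21.470 = 6.6557 mm/d
ETc = Kc × ET₀ = 1.01 × 6.6557 = 6.7223 mm/d
Crop demand D = ETc × 30 d = 6.7223 × 30 = 201.669 mm
Pe = 0.69 × 26.0 = 17.940 mm
D − Pe = 201.669 − 17.940 = 183.729 mm
Gross irrigation = 183.729 / 0.88 = 208.783 mm
Volume = 208.783 mm × 420.8 ha × 10 = 878558.9 m³

878600 m³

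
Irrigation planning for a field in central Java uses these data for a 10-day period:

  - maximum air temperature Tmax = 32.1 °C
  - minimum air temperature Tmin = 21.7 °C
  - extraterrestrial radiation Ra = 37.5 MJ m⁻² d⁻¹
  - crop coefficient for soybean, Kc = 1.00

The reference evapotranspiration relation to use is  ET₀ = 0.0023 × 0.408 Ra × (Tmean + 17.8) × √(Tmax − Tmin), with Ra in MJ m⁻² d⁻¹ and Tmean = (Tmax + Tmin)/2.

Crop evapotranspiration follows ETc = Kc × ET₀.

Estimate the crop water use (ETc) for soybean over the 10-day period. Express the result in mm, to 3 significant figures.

50.7 mm

Tmean = (32.1 + 21.7)/2 = 26.90 °C
0.408 Ra = 0.408 × 37.5 = 15.3000 mm/d equivalent
ET₀ = 0.0023 × 15.3000 × (26.90 + 17.8) × √10.4 = 0.0023 × 15.3000 × 44.70 × 3.2249 = 5.0727 mm/d
ETc = Kc × ET₀ = 1.00 × 5.0727 = 5.0727 mm/d
Over 10 days: 5.0727 × 10 = 50.727 mm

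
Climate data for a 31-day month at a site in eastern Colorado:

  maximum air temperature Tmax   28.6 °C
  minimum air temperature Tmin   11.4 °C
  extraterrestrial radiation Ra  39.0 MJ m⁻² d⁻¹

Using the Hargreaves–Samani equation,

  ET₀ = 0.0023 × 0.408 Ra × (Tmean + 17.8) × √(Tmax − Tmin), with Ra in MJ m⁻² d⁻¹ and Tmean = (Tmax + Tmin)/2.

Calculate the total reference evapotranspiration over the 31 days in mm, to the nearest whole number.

178 mm

Tmean = (28.6 + 11.4)/2 = 20.00 °C
0.408 Ra = 0.408 × 39.0 = 15.9120 mm/d equivalent
ET₀ = 0.0023 × 15.9120 × (20.00 + 17.8) × √17.2 = 0.0023 × 15.9120 × 37.80 × 4.1473 = 5.7373 mm/d
Over 31 days: 5.7373 × 31 = 177.856 mm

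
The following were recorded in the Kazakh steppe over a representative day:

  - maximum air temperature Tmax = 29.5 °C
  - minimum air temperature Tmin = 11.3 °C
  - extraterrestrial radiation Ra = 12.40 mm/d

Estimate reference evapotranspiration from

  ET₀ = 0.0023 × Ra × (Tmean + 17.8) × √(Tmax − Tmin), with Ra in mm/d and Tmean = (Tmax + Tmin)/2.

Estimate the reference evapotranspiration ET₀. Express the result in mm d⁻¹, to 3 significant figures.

4.65 mm d⁻¹

Tmean = (29.5 + 11.3)/2 = 20.40 °C
ET₀ = 0.0023 × 12.40 × (20.40 + 17.8) × √18.2 = 0.0023 × 12.40 × 38.20 × 4.2661 = 4.6478 mm/d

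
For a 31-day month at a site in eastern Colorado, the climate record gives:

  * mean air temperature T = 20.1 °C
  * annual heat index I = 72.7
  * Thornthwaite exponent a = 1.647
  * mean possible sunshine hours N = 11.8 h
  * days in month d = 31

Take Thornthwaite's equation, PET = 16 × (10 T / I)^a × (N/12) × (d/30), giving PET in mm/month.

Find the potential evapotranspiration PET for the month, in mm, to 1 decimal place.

86.8 mm

10T/I = 10 × 20.1 / 72.7 = 2.7648
(10T/I)^a = 2.7648^1.647 = 5.3385
Uncorrected PET = 16 × 5.3385 = 85.416 mm
Correction = (N/12)(d/30) = (11.8/12)(31/30) = 1.0161
PET = 85.416 × 1.0161 = 86.791 mm/month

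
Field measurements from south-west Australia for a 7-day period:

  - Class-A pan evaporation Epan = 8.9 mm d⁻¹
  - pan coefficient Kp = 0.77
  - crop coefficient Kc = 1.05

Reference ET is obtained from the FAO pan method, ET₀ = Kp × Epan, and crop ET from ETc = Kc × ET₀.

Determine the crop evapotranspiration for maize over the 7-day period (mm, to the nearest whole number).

50 mm

ET₀ = 0.77 × 8.9 = 6.8530 mm/d
ETc = Kc × ET₀ = 1.05 × 6.8530 = 7.1957 mm/d
Over 7 days: 7.1957 × 7 = 50.370 mm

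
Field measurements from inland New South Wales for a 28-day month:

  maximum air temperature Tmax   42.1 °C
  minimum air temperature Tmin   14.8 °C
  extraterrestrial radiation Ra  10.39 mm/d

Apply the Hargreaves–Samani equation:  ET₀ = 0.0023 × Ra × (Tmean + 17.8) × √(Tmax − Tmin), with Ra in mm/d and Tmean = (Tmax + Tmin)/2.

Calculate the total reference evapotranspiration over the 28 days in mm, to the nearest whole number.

Tmean = (42.1 + 14.8)/2 = 28.45 °C
ET₀ = 0.0023 × 10.39 × (28.45 + 17.8) × √27.3 = 0.0023 × 10.39 × 46.25 × 5.2249 = 5.7747 mm/d
Over 28 days: 5.7747 × 28 = 161.692 mm

162 mm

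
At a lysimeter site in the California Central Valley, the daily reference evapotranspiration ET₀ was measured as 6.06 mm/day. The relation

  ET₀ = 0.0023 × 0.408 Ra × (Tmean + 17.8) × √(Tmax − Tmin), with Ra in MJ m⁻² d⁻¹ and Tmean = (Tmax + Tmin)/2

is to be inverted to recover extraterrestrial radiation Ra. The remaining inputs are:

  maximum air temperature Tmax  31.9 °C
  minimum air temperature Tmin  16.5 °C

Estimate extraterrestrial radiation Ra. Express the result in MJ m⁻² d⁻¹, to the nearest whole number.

Tmean = (31.9+16.5)/2 = 24.20 °C; ΔT = 15.4
Ra = ET₀ / [0.0023 × 0.408 × (Tmean+17.8) × √ΔT]
   = 6.06 / (0.0023 × 0.408 × 42.00 × 3.9243) = 39.181 MJ m⁻² d⁻¹

39 MJ m⁻² d⁻¹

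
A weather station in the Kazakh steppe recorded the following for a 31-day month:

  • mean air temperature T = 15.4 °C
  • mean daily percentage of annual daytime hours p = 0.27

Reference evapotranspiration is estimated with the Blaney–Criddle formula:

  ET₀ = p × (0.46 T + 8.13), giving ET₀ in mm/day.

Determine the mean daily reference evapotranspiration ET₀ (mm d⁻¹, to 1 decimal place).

4.1 mm d⁻¹

ET₀ = 0.27 × (0.46 × 15.4 + 8.13) = 0.27 × 15.214 = 4.1078 mm/d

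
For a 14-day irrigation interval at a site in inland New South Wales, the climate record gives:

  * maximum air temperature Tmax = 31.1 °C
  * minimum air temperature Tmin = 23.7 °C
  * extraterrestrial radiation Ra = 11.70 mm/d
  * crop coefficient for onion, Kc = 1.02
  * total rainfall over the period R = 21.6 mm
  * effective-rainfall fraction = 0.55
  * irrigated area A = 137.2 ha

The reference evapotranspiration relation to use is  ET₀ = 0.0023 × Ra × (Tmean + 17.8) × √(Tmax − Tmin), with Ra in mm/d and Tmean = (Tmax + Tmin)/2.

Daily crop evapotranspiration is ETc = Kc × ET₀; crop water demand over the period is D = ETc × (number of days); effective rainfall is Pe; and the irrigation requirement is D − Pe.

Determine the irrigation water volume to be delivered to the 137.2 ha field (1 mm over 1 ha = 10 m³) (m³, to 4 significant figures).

48530 m³

Tmean = (31.1 + 23.7)/2 = 27.40 °C
ET₀ = 0.0023 × 11.70 × (27.40 + 17.8) × √7.4 = 0.0023 × 11.70 × 45.20 × 2.7203 = 3.3088 mm/d
ETc = Kc × ET₀ = 1.02 × 3.3088 = 3.3750 mm/d
Crop demand D = ETc × 14 d = 3.3750 × 14 = 47.250 mm
Pe = 0.55 × 21.6 = 11.880 mm
D − Pe = 47.250 − 11.880 = 35.370 mm
Volume = 35.370 mm × 137.2 ha × 10 = 48527.6 m³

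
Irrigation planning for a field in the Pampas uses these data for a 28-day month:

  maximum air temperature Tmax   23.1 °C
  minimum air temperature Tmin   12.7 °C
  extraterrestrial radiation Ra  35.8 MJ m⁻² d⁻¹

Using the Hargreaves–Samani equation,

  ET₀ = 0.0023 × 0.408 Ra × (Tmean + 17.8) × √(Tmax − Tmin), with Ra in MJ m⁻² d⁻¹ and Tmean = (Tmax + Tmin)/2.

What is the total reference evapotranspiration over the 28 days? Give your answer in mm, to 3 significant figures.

Tmean = (23.1 + 12.7)/2 = 17.90 °C
0.408 Ra = 0.408 × 35.8 = 14.6064 mm/d equivalent
ET₀ = 0.0023 × 14.6064 × (17.90 + 17.8) × √10.4 = 0.0023 × 14.6064 × 35.70 × 3.2249 = 3.8677 mm/d
Over 28 days: 3.8677 × 28 = 108.296 mm

108 mm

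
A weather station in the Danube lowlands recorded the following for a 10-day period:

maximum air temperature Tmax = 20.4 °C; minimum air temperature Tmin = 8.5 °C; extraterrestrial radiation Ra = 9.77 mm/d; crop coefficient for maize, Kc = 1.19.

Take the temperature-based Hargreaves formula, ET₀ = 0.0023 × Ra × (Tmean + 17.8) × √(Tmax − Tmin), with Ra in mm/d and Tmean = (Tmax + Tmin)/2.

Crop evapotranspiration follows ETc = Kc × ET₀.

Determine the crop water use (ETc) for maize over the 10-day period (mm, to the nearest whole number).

30 mm

Tmean = (20.4 + 8.5)/2 = 14.45 °C
ET₀ = 0.0023 × 9.77 × (14.45 + 17.8) × √11.9 = 0.0023 × 9.77 × 32.25 × 3.4496 = 2.4999 mm/d
ETc = Kc × ET₀ = 1.19 × 2.4999 = 2.9749 mm/d
Over 10 days: 2.9749 × 10 = 29.749 mm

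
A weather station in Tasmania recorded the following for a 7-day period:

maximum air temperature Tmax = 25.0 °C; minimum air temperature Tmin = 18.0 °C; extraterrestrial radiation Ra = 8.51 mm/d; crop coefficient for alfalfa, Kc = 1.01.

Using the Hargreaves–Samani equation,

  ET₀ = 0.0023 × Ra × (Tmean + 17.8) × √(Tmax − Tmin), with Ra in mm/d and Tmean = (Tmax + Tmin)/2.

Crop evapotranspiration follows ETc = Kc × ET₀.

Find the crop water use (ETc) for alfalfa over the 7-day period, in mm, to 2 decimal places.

Tmean = (25.0 + 18.0)/2 = 21.50 °C
ET₀ = 0.0023 × 8.51 × (21.50 + 17.8) × √7.0 = 0.0023 × 8.51 × 39.30 × 2.6458 = 2.0352 mm/d
ETc = Kc × ET₀ = 1.01 × 2.0352 = 2.0556 mm/d
Over 7 days: 2.0556 × 7 = 14.389 mm

14.39 mm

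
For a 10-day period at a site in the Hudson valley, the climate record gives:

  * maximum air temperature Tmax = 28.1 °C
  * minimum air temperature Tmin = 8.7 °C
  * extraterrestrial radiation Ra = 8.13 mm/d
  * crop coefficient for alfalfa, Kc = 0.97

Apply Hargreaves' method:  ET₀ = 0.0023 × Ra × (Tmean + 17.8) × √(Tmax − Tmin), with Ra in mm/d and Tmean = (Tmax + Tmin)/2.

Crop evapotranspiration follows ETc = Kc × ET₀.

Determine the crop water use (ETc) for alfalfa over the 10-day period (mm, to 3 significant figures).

Tmean = (28.1 + 8.7)/2 = 18.40 °C
ET₀ = 0.0023 × 8.13 × (18.40 + 17.8) × √19.4 = 0.0023 × 8.13 × 36.20 × 4.4045 = 2.9814 mm/d
ETc = Kc × ET₀ = 0.97 × 2.9814 = 2.8920 mm/d
Over 10 days: 2.8920 × 10 = 28.920 mm

28.9 mm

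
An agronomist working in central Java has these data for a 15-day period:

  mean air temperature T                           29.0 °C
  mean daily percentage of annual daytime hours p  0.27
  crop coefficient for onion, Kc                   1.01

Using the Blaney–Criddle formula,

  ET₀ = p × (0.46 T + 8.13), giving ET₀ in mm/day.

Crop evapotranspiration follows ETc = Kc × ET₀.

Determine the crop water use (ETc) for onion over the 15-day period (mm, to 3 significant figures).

ET₀ = 0.27 × (0.46 × 29.0 + 8.13) = 0.27 × 21.470 = 5.7969 mm/d
ETc = Kc × ET₀ = 1.01 × 5.7969 = 5.8549 mm/d
Over 15 days: 5.8549 × 15 = 87.824 mm

87.8 mm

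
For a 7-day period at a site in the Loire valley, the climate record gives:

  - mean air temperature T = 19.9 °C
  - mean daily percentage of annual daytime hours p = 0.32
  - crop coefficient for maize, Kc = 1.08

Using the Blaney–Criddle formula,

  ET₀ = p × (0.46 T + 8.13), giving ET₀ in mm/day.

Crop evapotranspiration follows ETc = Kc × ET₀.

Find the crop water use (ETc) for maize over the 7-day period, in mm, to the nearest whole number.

ET₀ = 0.32 × (0.46 × 19.9 + 8.13) = 0.32 × 17.284 = 5.5309 mm/d
ETc = Kc × ET₀ = 1.08 × 5.5309 = 5.9734 mm/d
Over 7 days: 5.9734 × 7 = 41.814 mm

42 mm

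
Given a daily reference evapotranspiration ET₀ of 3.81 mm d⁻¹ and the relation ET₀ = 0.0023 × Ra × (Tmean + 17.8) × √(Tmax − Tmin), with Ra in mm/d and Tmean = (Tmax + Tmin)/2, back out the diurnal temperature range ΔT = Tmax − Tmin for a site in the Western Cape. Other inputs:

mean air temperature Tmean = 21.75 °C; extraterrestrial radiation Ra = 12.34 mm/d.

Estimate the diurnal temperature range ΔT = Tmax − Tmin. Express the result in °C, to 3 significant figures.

11.5 °C

√ΔT = ET₀ / [0.0023 × Ra × (Tmean+17.8)] = 3.81 / (0.0023 × 12.34 × 39.55) = 3.3942
ΔT = 3.3942² = 11.521 °C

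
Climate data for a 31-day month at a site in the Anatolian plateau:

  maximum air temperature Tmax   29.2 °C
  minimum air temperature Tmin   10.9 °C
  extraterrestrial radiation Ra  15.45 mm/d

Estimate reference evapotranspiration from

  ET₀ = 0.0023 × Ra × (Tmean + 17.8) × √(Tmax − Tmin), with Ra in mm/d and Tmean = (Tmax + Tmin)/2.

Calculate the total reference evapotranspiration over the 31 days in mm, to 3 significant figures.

178 mm

Tmean = (29.2 + 10.9)/2 = 20.05 °C
ET₀ = 0.0023 × 15.45 × (20.05 + 17.8) × √18.3 = 0.0023 × 15.45 × 37.85 × 4.2778 = 5.7536 mm/d
Over 31 days: 5.7536 × 31 = 178.362 mm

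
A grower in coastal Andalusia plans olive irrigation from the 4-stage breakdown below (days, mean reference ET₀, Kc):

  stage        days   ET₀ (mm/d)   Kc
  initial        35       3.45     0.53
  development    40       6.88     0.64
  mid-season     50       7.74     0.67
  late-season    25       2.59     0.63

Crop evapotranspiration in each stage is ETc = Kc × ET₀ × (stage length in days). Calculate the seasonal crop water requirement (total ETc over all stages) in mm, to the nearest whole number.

540 mm

initial: 0.53 × 3.45 × 35 = 64.00 mm
development: 0.64 × 6.88 × 40 = 176.13 mm
mid-season: 0.67 × 7.74 × 50 = 259.29 mm
late-season: 0.63 × 2.59 × 25 = 40.79 mm
Seasonal total = 540.21 mm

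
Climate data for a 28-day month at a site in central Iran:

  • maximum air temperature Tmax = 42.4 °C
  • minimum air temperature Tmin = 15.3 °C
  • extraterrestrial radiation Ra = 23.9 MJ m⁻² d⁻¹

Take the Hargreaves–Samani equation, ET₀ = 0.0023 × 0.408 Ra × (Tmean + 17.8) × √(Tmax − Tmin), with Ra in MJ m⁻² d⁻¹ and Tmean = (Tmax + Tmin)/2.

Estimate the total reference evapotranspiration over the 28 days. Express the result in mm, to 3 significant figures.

Tmean = (42.4 + 15.3)/2 = 28.85 °C
0.408 Ra = 0.408 × 23.9 = 9.7512 mm/d equivalent
ET₀ = 0.0023 × 9.7512 × (28.85 + 17.8) × √27.1 = 0.0023 × 9.7512 × 46.65 × 5.2058 = 5.4466 mm/d
Over 28 days: 5.4466 × 28 = 152.505 mm

153 mm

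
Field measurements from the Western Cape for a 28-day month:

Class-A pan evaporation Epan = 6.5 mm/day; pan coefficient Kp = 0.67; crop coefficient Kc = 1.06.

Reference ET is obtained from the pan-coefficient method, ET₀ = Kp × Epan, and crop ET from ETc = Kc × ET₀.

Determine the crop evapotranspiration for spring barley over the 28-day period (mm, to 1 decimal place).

129.3 mm

ET₀ = 0.67 × 6.5 = 4.3550 mm/d
ETc = Kc × ET₀ = 1.06 × 4.3550 = 4.6163 mm/d
Over 28 days: 4.6163 × 28 = 129.256 mm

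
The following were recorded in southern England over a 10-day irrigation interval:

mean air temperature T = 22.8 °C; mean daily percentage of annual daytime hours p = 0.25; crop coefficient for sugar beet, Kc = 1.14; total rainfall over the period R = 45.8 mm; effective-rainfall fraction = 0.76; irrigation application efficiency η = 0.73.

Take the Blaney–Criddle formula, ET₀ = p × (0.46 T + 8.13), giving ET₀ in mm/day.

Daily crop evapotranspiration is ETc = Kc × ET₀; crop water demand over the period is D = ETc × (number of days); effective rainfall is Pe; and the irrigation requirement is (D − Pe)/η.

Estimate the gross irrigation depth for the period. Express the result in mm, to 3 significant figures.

25.0 mm

ET₀ = 0.25 × (0.46 × 22.8 + 8.13) = 0.25 × 18.618 = 4.6545 mm/d
ETc = Kc × ET₀ = 1.14 × 4.6545 = 5.3061 mm/d
Crop demand D = ETc × 10 d = 5.3061 × 10 = 53.061 mm
Pe = 0.76 × 45.8 = 34.808 mm
D − Pe = 53.061 − 34.808 = 18.253 mm
Gross irrigation = 18.253 / 0.73 = 25.004 mm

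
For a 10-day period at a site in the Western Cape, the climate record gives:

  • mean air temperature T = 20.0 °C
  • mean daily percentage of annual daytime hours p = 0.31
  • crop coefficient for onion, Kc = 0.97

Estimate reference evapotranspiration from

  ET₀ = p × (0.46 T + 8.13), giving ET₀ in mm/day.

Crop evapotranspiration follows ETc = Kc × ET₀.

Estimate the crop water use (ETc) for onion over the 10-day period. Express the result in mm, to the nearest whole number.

ET₀ = 0.31 × (0.46 × 20.0 + 8.13) = 0.31 × 17.330 = 5.3723 mm/d
ETc = Kc × ET₀ = 0.97 × 5.3723 = 5.2111 mm/d
Over 10 days: 5.2111 × 10 = 52.111 mm

52 mm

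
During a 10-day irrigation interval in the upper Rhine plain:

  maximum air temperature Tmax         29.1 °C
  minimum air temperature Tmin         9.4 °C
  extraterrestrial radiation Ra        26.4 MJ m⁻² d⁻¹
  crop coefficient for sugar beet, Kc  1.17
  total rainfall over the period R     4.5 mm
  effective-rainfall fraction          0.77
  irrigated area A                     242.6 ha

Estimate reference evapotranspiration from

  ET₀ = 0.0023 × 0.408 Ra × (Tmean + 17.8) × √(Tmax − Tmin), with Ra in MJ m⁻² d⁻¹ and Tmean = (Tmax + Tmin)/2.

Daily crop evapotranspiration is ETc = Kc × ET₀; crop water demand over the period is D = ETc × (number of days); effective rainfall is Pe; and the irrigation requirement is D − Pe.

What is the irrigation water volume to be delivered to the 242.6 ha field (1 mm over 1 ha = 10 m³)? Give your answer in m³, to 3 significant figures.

107000 m³

Tmean = (29.1 + 9.4)/2 = 19.25 °C
0.408 Ra = 0.408 × 26.4 = 10.7712 mm/d equivalent
ET₀ = 0.0023 × 10.7712 × (19.25 + 17.8) × √19.7 = 0.0023 × 10.7712 × 37.05 × 4.4385 = 4.0740 mm/d
ETc = Kc × ET₀ = 1.17 × 4.0740 = 4.7666 mm/d
Crop demand D = ETc × 10 d = 4.7666 × 10 = 47.666 mm
Pe = 0.77 × 4.5 = 3.465 mm
D − Pe = 47.666 − 3.465 = 44.201 mm
Volume = 44.201 mm × 242.6 ha × 10 = 107231.6 m³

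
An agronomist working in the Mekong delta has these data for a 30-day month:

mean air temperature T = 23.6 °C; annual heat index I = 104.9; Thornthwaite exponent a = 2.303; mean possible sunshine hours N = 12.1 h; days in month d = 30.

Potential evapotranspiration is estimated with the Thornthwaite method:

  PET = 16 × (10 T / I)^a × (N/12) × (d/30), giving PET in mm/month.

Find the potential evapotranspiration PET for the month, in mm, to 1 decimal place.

104.4 mm

10T/I = 10 × 23.6 / 104.9 = 2.2498
(10T/I)^a = 2.2498^2.303 = 6.4712
Uncorrected PET = 16 × 6.4712 = 103.539 mm
Correction = (N/12)(d/30) = (12.1/12)(30/30) = 1.0083
PET = 103.539 × 1.0083 = 104.398 mm/month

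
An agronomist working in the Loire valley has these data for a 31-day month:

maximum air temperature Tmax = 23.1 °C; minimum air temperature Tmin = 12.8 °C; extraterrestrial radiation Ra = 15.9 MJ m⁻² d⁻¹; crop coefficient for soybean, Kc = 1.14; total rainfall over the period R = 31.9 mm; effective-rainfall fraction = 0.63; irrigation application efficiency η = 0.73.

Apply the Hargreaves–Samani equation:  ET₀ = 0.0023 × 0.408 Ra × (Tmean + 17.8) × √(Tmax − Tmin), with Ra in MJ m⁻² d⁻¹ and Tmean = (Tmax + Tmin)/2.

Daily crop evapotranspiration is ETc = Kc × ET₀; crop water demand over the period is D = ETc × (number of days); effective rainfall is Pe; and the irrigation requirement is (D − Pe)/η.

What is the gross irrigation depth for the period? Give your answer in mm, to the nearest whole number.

55 mm

Tmean = (23.1 + 12.8)/2 = 17.95 °C
0.408 Ra = 0.408 × 15.9 = 6.4872 mm/d equivalent
ET₀ = 0.0023 × 6.4872 × (17.95 + 17.8) × √10.3 = 0.0023 × 6.4872 × 35.75 × 3.2094 = 1.7119 mm/d
ETc = Kc × ET₀ = 1.14 × 1.7119 = 1.9516 mm/d
Crop demand D = ETc × 31 d = 1.9516 × 31 = 60.500 mm
Pe = 0.63 × 31.9 = 20.097 mm
D − Pe = 60.500 − 20.097 = 40.403 mm
Gross irrigation = 40.403 / 0.73 = 55.347 mm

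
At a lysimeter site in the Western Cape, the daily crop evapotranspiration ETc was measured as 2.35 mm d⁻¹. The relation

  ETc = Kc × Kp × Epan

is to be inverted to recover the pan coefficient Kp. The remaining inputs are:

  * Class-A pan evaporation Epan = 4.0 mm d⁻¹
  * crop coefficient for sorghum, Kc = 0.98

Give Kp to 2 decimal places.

0.60

ETc = Kc × Kp × Epan  ⇒  Kp = ETc / (Kc × Epan)
Kp = 2.35 / (0.98 × 4.0) = 2.35 / 3.920 = 0.5995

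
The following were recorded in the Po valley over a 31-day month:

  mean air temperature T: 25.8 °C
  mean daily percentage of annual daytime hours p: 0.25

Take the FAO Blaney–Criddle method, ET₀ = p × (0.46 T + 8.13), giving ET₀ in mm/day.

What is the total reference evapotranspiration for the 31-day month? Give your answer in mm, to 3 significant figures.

ET₀ = 0.25 × (0.46 × 25.8 + 8.13) = 0.25 × 19.998 = 4.9995 mm/d
Monthly total = 4.9995 × 31 = 154.985 mm

155 mm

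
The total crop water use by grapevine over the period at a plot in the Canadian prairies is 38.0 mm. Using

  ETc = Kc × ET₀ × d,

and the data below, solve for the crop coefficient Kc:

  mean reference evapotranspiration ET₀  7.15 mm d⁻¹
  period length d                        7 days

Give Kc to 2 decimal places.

ETc = Kc × ET₀ × d  ⇒  Kc = ETc / (ET₀ × d)
Kc = 38.0 / (7.15 × 7) = 38.0 / 50.05 = 0.7592

0.76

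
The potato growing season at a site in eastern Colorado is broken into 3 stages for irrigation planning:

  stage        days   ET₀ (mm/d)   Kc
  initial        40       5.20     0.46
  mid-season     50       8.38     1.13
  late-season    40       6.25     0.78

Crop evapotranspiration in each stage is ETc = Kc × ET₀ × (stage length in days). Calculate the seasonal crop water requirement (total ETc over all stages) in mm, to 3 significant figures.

764 mm

initial: 0.46 × 5.20 × 40 = 95.68 mm
mid-season: 1.13 × 8.38 × 50 = 473.47 mm
late-season: 0.78 × 6.25 × 40 = 195.00 mm
Seasonal total = 764.15 mm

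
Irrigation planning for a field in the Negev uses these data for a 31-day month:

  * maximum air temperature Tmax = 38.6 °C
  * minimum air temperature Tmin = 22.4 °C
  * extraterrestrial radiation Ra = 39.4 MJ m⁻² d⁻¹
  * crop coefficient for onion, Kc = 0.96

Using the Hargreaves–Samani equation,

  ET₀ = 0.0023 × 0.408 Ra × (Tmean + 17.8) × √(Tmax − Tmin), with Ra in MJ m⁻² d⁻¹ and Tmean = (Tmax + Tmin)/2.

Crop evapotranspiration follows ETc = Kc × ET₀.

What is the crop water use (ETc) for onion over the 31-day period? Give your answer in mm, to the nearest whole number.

Tmean = (38.6 + 22.4)/2 = 30.50 °C
0.408 Ra = 0.408 × 39.4 = 16.0752 mm/d equivalent
ET₀ = 0.0023 × 16.0752 × (30.50 + 17.8) × √16.2 = 0.0023 × 16.0752 × 48.30 × 4.0249 = 7.1876 mm/d
ETc = Kc × ET₀ = 0.96 × 7.1876 = 6.9001 mm/d
Over 31 days: 6.9001 × 31 = 213.903 mm

214 mm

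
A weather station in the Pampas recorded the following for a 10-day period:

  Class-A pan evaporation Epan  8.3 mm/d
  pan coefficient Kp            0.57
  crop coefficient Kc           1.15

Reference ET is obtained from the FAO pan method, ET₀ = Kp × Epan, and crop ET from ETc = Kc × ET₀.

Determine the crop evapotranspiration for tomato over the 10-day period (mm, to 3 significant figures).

ET₀ = 0.57 × 8.3 = 4.7310 mm/d
ETc = Kc × ET₀ = 1.15 × 4.7310 = 5.4407 mm/d
Over 10 days: 5.4407 × 10 = 54.407 mm

54.4 mm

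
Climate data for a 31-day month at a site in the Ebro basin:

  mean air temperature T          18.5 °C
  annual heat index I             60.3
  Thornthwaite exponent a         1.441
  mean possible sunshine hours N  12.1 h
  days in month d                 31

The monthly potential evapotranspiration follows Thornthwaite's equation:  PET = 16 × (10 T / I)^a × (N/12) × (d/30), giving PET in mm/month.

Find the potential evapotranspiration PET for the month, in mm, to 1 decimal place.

10T/I = 10 × 18.5 / 60.3 = 3.0680
(10T/I)^a = 3.0680^1.441 = 5.0299
Uncorrected PET = 16 × 5.0299 = 80.478 mm
Correction = (N/12)(d/30) = (12.1/12)(31/30) = 1.0419
PET = 80.478 × 1.0419 = 83.850 mm/month

83.9 mm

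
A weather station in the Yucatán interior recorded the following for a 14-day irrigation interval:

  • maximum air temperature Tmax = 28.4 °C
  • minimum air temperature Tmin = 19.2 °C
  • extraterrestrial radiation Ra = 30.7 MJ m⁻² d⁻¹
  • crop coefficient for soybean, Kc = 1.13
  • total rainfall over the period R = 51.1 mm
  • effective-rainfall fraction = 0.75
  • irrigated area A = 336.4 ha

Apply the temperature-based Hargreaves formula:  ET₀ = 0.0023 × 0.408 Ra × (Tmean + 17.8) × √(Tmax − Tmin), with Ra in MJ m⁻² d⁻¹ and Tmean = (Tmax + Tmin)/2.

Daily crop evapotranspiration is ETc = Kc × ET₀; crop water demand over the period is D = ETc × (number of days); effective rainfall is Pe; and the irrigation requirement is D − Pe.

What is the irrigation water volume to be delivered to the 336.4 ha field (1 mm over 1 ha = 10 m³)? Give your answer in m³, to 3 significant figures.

64500 m³

Tmean = (28.4 + 19.2)/2 = 23.80 °C
0.408 Ra = 0.408 × 30.7 = 12.5256 mm/d equivalent
ET₀ = 0.0023 × 12.5256 × (23.80 + 17.8) × √9.2 = 0.0023 × 12.5256 × 41.60 × 3.0332 = 3.6351 mm/d
ETc = Kc × ET₀ = 1.13 × 3.6351 = 4.1077 mm/d
Crop demand D = ETc × 14 d = 4.1077 × 14 = 57.508 mm
Pe = 0.75 × 51.1 = 38.325 mm
D − Pe = 57.508 − 38.325 = 19.183 mm
Volume = 19.183 mm × 336.4 ha × 10 = 64531.6 m³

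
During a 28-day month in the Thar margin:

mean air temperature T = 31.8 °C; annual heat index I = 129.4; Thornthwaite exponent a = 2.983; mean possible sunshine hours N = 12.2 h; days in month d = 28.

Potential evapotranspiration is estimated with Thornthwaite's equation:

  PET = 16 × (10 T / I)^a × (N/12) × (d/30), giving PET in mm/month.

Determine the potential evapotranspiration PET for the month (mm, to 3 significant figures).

10T/I = 10 × 31.8 / 129.4 = 2.4575
(10T/I)^a = 2.4575^2.983 = 14.6165
Uncorrected PET = 16 × 14.6165 = 233.864 mm
Correction = (N/12)(d/30) = (12.2/12)(28/30) = 0.9489
PET = 233.864 × 0.9489 = 221.914 mm/month

222 mm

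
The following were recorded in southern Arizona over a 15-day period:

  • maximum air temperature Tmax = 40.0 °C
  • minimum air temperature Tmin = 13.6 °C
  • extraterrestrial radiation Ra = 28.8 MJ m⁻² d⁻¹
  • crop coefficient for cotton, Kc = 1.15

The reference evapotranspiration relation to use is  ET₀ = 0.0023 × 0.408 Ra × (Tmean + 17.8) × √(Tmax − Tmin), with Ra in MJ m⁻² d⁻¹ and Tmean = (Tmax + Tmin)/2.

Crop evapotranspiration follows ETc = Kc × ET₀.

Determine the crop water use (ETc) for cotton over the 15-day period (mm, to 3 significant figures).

107 mm

Tmean = (40.0 + 13.6)/2 = 26.80 °C
0.408 Ra = 0.408 × 28.8 = 11.7504 mm/d equivalent
ET₀ = 0.0023 × 11.7504 × (26.80 + 17.8) × √26.4 = 0.0023 × 11.7504 × 44.60 × 5.1381 = 6.1932 mm/d
ETc = Kc × ET₀ = 1.15 × 6.1932 = 7.1222 mm/d
Over 15 days: 7.1222 × 15 = 106.833 mm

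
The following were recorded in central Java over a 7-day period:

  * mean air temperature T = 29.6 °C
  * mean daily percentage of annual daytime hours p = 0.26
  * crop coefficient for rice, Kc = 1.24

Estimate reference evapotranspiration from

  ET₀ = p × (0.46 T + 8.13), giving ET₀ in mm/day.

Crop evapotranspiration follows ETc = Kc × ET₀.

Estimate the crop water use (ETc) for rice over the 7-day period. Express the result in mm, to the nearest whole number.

ET₀ = 0.26 × (0.46 × 29.6 + 8.13) = 0.26 × 21.746 = 5.6540 mm/d
ETc = Kc × ET₀ = 1.24 × 5.6540 = 7.0110 mm/d
Over 7 days: 7.0110 × 7 = 49.077 mm

49 mm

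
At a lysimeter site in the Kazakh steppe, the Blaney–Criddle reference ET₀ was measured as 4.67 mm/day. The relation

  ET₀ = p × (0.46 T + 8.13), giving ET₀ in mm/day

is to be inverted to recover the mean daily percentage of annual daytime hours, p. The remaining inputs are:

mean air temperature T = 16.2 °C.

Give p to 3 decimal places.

p = ET₀ / (0.46 T + 8.13) = 4.67 / (0.46 × 16.2 + 8.13) = 4.67 / 15.582 = 0.2997

0.300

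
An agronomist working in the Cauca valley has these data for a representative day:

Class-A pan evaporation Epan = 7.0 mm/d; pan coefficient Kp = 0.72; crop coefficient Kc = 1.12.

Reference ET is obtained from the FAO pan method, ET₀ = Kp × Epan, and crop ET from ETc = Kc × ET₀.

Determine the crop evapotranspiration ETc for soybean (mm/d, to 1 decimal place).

ET₀ = 0.72 × 7.0 = 5.0400 mm/d
ETc = Kc × ET₀ = 1.12 × 5.0400 = 5.6448 mm/d

5.6 mm/d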